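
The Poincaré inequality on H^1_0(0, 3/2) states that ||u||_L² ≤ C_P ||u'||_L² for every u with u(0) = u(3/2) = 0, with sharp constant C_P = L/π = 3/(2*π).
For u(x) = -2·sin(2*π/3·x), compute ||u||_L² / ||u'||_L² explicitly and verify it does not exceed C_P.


||u||_L² / ||u'||_L² = 3/(2*π) = C_P.

u(x) = -2·sin(2*π/3·x), so u'(x) = -4*π*cos(2*π*x/3)/3.
Writing u(x) = A·sin(kπx/L) with A = -2 and k = 1, use ∫_0^L sin²(kπx/L) dx = L/2 and ∫_0^L cos²(kπx/L) dx = L/2.
u² = 4·sin²(2*π/3·x) and (u')² = 16*π^2/9·cos²(2*π/3·x), and each of sin², cos² integrates to L/2 = 3/4 over (0, 3/2).
∫_0^3/2 u² dx = 3, so ||u||_L² = sqrt(3).
∫_0^3/2 (u')² dx = 4*π^2/3, so ||u'||_L² = 2*sqrt(3)*π/3.
Ratio ||u||_L² / ||u'||_L² = 3/(2*π).
Sharp Poincaré constant on H^1_0(0, 3/2) is C_P = L/π = 3/(2*π), achieved by sin(2*π/3·x).
This is the k = 1 eigenfunction (up to amplitude), so the ratio equals the sharp Poincaré constant exactly.


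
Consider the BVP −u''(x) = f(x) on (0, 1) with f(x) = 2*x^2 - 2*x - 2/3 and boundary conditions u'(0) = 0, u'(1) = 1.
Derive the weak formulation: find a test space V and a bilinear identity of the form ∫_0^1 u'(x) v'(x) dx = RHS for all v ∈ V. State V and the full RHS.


V = H^1(0, 1) (v unrestricted at boundary; u is determined up to an additive constant); weak form: ∫_0^1 u'v' dx = ∫_0^1 (2*x^2 - 2*x - 2/3) v dx + v(1) for all v ∈ V.

Multiply both sides by a test function v and integrate from 0 to 1:
  ∫_0^1 −u''(x) v(x) dx = ∫_0^1 f(x) v(x) dx.
Integrate the LHS by parts once:
  ∫_0^1 −u'' v dx = −[u'(x) v(x)]_0^1 + ∫_0^1 u'(x) v'(x) dx.
Thus ∫_0^1 u'(x) v'(x) dx = ∫_0^1 f(x) v(x) dx + [u'(x) v(x)]_0^1.
Choose V so that boundary terms are either known or forced to vanish.
u has inhomogeneous Neumann u'(0) = 0, u'(1) = 1. [u' v]_0^1 = (1)·v(1) − (0)·v(0) = v(1). Take V = H^1(0, 1); boundary term becomes part of RHS.
Weak formulation: find u (satisfying any essential BC) such that ∫_0^1 u'(x) v'(x) dx = ∫_0^1 f v dx + v(1) for all v ∈ V (Neumann data are natural BCs: they enter the RHS as boundary terms).
Substituting f(x) = 2*x^2 - 2*x - 2/3, the right-hand side is ∫_0^1 (2*x^2 - 2*x - 2/3) v dx + v(1).
Compatibility check (pure Neumann): taking v ≡ 1 ∈ V gives 0 = ∫_0^1 f dx + (1) − (0), i.e. ∫_0^1 f dx must equal u'(0) − u'(1) = -1. Indeed ∫_0^1 (2*x^2 - 2*x - 2/3) dx = -1, so the data are compatible. The solution is then unique only up to an additive constant (fix it e.g. by requiring ∫_0^1 u dx = 0).


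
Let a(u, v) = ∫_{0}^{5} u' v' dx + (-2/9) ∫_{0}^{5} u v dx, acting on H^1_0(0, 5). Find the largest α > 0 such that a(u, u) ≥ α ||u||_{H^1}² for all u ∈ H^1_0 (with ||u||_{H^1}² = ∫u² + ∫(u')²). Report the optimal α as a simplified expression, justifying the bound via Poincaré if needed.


α = (-50/9 + π^2)/(π^2 + 25)

Coercivity of a(·,·) on H^1_0(0, 5) means a(u, u) ≥ α ||u||_{H^1}² for every u ∈ H^1_0.
The interval has length L = 5, and Poincaré/coercivity depend only on L. Here a(u, u) = ∫(u')² + (-2/9)·∫u².
Here c = -2/9 < 0 with |c| < (π/L)² = π^2/25, so coercivity still holds. The condition a(u,u) ≥ α||u||_{H^1}² reads (1−α)∫(u')² ≥ (α−c)∫u². Any admissible α is ≤ 1 (rapidly oscillating u have ∫u²/∫(u')² → 0), and α = 1 would force 0 ≥ (1−c)∫u², impossible since c < 1; so 1−α > 0. By the sharp Poincaré inequality on H^1_0 of an interval of length L, ∫(u')² ≥ (π/L)²∫u² with equality for the first sine mode sin(π(x−x₀)/L) (x₀ the left endpoint), so the inequality holds for all u iff (1−α)(π/L)² ≥ α − c, i.e. α ≤ ((π/L)² + c)/((π/L)² + 1) = (1 + c(L/π)²)/(1 + (L/π)²). (Direct route, valid since c ≤ 0: Poincaré gives c∫u² ≥ c(L/π)²∫(u')², so a(u,u) ≥ (1 + c(L/π)²)∫(u')², while ||u||_{H^1}² ≤ (1 + (L/π)²)∫(u')²; dividing yields the same α.) With (π/L)² = π^2/25 and c = -2/9, the largest admissible constant is α = ((π/L)² + c)/((π/L)² + 1).
Simplifying, α = (-50/9 + π^2)/(π^2 + 25).


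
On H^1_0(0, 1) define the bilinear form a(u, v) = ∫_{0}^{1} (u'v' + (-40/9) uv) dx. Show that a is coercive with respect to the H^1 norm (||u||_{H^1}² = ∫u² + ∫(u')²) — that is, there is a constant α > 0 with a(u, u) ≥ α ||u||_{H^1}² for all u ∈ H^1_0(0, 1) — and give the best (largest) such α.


α = (-40/9 + π^2)/(1 + π^2)

Coercivity of a(·,·) on H^1_0(0, 1) means a(u, u) ≥ α ||u||_{H^1}² for every u ∈ H^1_0.
The interval has length L = 1, and Poincaré/coercivity depend only on L. Here a(u, u) = ∫(u')² + (-40/9)·∫u².
Here c = -40/9 < 0 with |c| < (π/L)² = π^2, so coercivity still holds. The condition a(u,u) ≥ α||u||_{H^1}² reads (1−α)∫(u')² ≥ (α−c)∫u². Any admissible α is ≤ 1 (rapidly oscillating u have ∫u²/∫(u')² → 0), and α = 1 would force 0 ≥ (1−c)∫u², impossible since c < 1; so 1−α > 0. By the sharp Poincaré inequality on H^1_0 of an interval of length L, ∫(u')² ≥ (π/L)²∫u² with equality for the first sine mode sin(π(x−x₀)/L) (x₀ the left endpoint), so the inequality holds for all u iff (1−α)(π/L)² ≥ α − c, i.e. α ≤ ((π/L)² + c)/((π/L)² + 1) = (1 + c(L/π)²)/(1 + (L/π)²). (Direct route, valid since c ≤ 0: Poincaré gives c∫u² ≥ c(L/π)²∫(u')², so a(u,u) ≥ (1 + c(L/π)²)∫(u')², while ||u||_{H^1}² ≤ (1 + (L/π)²)∫(u')²; dividing yields the same α.) With (π/L)² = π^2 and c = -40/9, the largest admissible constant is α = ((π/L)² + c)/((π/L)² + 1).
Simplifying, α = (-40/9 + π^2)/(1 + π^2).


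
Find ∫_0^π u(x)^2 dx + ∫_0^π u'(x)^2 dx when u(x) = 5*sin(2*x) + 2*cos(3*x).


||u||_{H^1(0,π)}^2 = -160 + 165*π/2

u'(x) = -6*sin(3*x) + 10*cos(2*x).
Expand u² and (u')² and integrate term by term on (0, π), using: for integers n ≥ 1, ∫_0^π sin²(nx) dx = ∫_0^π cos²(nx) dx = π/2; for n ≠ n', ∫_0^π sin(nx)sin(n'x) dx = ∫_0^π cos(nx)cos(n'x) dx = 0; and by product-to-sum, ∫_0^π sin(nx)cos(n'x) dx = ½∫_0^π [sin((n+n')x) + sin((n−n')x)] dx, which is 0 when n+n' is even and 2n/(n²−n'²) when n+n' is odd (it need not vanish on (0, π)).
  u² squared terms: (2)²·∫cos(3x)² dx = 4·π/2 = 2*π;  (5)²·∫sin(2x)² dx = 25·π/2 = 25*π/2.
  u² cross terms: 2·(2)·(5)·∫cos(3x)·sin(2x) dx = 20·(-4/5) = -16.
  So ∫_0^π u² dx = 2*π + 25*π/2 − 16 = -16 + 29*π/2.
  (u')² squared terms: (-6)²·∫sin(3x)² dx = 36·π/2 = 18*π;  (10)²·∫cos(2x)² dx = 100·π/2 = 50*π.
  (u')² cross terms: 2·(-6)·(10)·∫sin(3x)·cos(2x) dx = -120·(6/5) = -144.
  So ∫_0^π (u')² dx = 18*π + 50*π − 144 = -144 + 68*π.
||u||_{H^1}^2 = (-16 + 29*π/2) + (-144 + 68*π) = -160 + 165*π/2.


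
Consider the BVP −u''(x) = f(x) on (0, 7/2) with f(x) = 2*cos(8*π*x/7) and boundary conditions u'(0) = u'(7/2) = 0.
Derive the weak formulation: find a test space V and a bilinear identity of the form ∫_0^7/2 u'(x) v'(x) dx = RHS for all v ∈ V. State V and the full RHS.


V = H^1(0, 7/2) (no boundary constraint on v; u is determined up to an additive constant); weak form: ∫_0^7/2 u'v' dx = ∫_0^7/2 (2*cos(8*π*x/7)) v dx for all v ∈ V.

Multiply both sides by a test function v and integrate from 0 to 7/2:
  ∫_0^7/2 −u''(x) v(x) dx = ∫_0^7/2 f(x) v(x) dx.
Integrate the LHS by parts once:
  ∫_0^7/2 −u'' v dx = −[u'(x) v(x)]_0^7/2 + ∫_0^7/2 u'(x) v'(x) dx.
Thus ∫_0^7/2 u'(x) v'(x) dx = ∫_0^7/2 f(x) v(x) dx + [u'(x) v(x)]_0^7/2.
Choose V so that boundary terms are either known or forced to vanish.
u has homogeneous Neumann: u'(0) = u'(7/2) = 0. So [u' v]_0^7/2 = 0·v(7/2) − 0·v(0) = 0 for any v; take V = H^1(0, 7/2).
Weak formulation: find u (satisfying any essential BC) such that ∫_0^7/2 u'(x) v'(x) dx = ∫_0^7/2 f v dx for all v ∈ V (homogeneous Neumann, so boundary terms vanish).
Substituting f(x) = 2*cos(8*π*x/7), the right-hand side is ∫_0^7/2 (2*cos(8*π*x/7)) v dx.
Compatibility check (pure Neumann): taking v ≡ 1 ∈ V gives 0 = ∫_0^7/2 f dx + (0) − (0), i.e. ∫_0^7/2 f dx must equal u'(0) − u'(7/2) = 0. Indeed ∫_0^7/2 (2*cos(8*π*x/7)) dx = 0, so the data are compatible. The solution is then unique only up to an additive constant (fix it e.g. by requiring ∫_0^7/2 u dx = 0).


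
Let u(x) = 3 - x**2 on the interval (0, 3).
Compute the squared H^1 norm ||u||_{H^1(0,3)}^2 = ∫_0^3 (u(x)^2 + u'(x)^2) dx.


||u||_{H^1}^2 = 288/5

The H^1 norm (squared) on an interval (0, L) is
  ||u||_{H^1}^2 = ∫_0^L u(x)^2 dx + ∫_0^L u'(x)^2 dx.
Compute u'(x) = -2*x.
Then u(x)^2 = x**4 - 6*x**2 + 9 and u'(x)^2 = 4*x**2.
Integrate each monomial from 0 to 3 using ∫_0^3 c·x^n dx = c·3^(n+1)/(n+1):
  ∫_0^3 u(x)^2 dx = ∫_0^3 (x^4 - 6*x^2 + 9) dx. Term by term:
    ∫_0^3 x^4 dx = 243/5;  ∫_0^3 -6*x^2 dx = -54;  ∫_0^3 9 dx = 27.
  Sum: 243/5 − 54 + 27 = 108/5.
  ∫_0^3 u'(x)^2 dx = ∫_0^3 (4*x^2) dx. Term by term:
    ∫_0^3 4*x^2 dx = 36.
Adding: ||u||_{H^1}^2 = 108/5 + 36 = 288/5.


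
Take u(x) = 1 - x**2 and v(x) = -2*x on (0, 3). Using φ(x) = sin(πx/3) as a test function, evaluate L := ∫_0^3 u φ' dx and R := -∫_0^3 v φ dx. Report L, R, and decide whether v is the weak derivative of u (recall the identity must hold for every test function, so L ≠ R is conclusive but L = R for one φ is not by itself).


LHS = 18/π, RHS = 18/π. Yes, v = u' weakly.

u(x) = 1 - x**2, classical derivative u'(x) = -2*x.
φ(x) = sin(πx/3), so φ'(x) = π*cos(π*x/3)/3.
Note φ(0) = φ(3) = 0, so the boundary term u·φ vanishes.
LHS = ∫_0^3 u(x) φ'(x) dx = ∫_0^3 (-π*x^2*cos(π*x/3)/3 + π*cos(π*x/3)/3) dx. Term by term:
  ∫_0^3 π*cos(π*x/3)/3 dx = 0;  ∫_0^3 -π*x^2*cos(π*x/3)/3 dx = 18/π.
Sum: 0 + 18/π = 18/π.
So LHS = 18/π.
∫_0^3 v(x) φ(x) dx = ∫_0^3 (-2*x*sin(π*x/3)) dx. Term by term:
  ∫_0^3 -2*x*sin(π*x/3) dx = -18/π.
So RHS = -∫_0^3 v(x) φ(x) dx = 18/π.
LHS = RHS, so the identity holds for this test φ.
Moreover u is smooth here and v(x) = u'(x) = -2*x pointwise, so the identity holds for every test function. Hence v is the weak derivative of u.


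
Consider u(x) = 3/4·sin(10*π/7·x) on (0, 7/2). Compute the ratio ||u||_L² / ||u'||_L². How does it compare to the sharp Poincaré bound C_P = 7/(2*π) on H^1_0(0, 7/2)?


||u||_L² / ||u'||_L² = 7/(10*π) < C_P = 7/(2*π).

u(x) = 3/4·sin(10*π/7·x), so u'(x) = 15*π*cos(10*π*x/7)/14.
Writing u(x) = A·sin(kπx/L) with A = 3/4 and k = 5, use ∫_0^L sin²(kπx/L) dx = L/2 and ∫_0^L cos²(kπx/L) dx = L/2.
u² = 9/16·sin²(10*π/7·x) and (u')² = 225*π^2/196·cos²(10*π/7·x), and each of sin², cos² integrates to L/2 = 7/4 over (0, 7/2).
∫_0^7/2 u² dx = 63/64, so ||u||_L² = 3*sqrt(7)/8.
∫_0^7/2 (u')² dx = 225*π^2/112, so ||u'||_L² = 15*sqrt(7)*π/28.
Ratio ||u||_L² / ||u'||_L² = 7/(10*π).
Sharp Poincaré constant on H^1_0(0, 7/2) is C_P = L/π = 7/(2*π), achieved by sin(2*π/7·x).
This is the k = 5 harmonic; the ratio L/(kπ) is strictly less than C_P = L/π, consistent with the sharp inequality ||u||_L² ≤ C_P ||u'||_L².


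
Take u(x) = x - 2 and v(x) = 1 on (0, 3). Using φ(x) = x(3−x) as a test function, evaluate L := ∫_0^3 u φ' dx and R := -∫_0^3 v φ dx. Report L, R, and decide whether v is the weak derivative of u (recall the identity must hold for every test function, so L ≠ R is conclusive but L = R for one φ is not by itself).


LHS = -9/2, RHS = -9/2. Yes, v = u' weakly.

u(x) = x - 2, classical derivative u'(x) = 1.
φ(x) = x(3−x), so φ'(x) = 3 - 2*x.
Note φ(0) = φ(3) = 0, so the boundary term u·φ vanishes.
LHS = ∫_0^3 u(x) φ'(x) dx = ∫_0^3 (-2*x^2 + 7*x - 6) dx. Term by term:
  ∫_0^3 -2*x^2 dx = -18;  ∫_0^3 7*x dx = 63/2;  ∫_0^3 -6 dx = -18.
Sum: -18 + 63/2 − 18 = -9/2.
So LHS = -9/2.
∫_0^3 v(x) φ(x) dx = ∫_0^3 (-x^2 + 3*x) dx. Term by term:
  ∫_0^3 -x^2 dx = -9;  ∫_0^3 3*x dx = 27/2.
Sum: -9 + 27/2 = 9/2.
So RHS = -∫_0^3 v(x) φ(x) dx = -9/2.
LHS = RHS, so the identity holds for this test φ.
Moreover u is smooth here and v(x) = u'(x) = 1 pointwise, so the identity holds for every test function. Hence v is the weak derivative of u.


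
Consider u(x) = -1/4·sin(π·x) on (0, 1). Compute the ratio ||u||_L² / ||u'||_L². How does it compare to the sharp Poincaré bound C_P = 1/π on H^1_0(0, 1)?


||u||_L² / ||u'||_L² = 1/π = C_P.

u(x) = -1/4·sin(π·x), so u'(x) = -π*cos(π*x)/4.
Writing u(x) = A·sin(kπx/L) with A = -1/4 and k = 1, use ∫_0^L sin²(kπx/L) dx = L/2 and ∫_0^L cos²(kπx/L) dx = L/2.
u² = 1/16·sin²(π·x) and (u')² = π^2/16·cos²(π·x), and each of sin², cos² integrates to L/2 = 1/2 over (0, 1).
∫_0^1 u² dx = 1/32, so ||u||_L² = sqrt(2)/8.
∫_0^1 (u')² dx = π^2/32, so ||u'||_L² = sqrt(2)*π/8.
Ratio ||u||_L² / ||u'||_L² = 1/π.
Sharp Poincaré constant on H^1_0(0, 1) is C_P = L/π = 1/π, achieved by sin(π·x).
This is the k = 1 eigenfunction (up to amplitude), so the ratio equals the sharp Poincaré constant exactly.


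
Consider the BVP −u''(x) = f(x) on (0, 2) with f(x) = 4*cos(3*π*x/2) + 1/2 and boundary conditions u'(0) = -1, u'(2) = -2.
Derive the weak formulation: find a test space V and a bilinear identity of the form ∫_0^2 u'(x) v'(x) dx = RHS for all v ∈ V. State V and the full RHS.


V = H^1(0, 2) (v unrestricted at boundary; u is determined up to an additive constant); weak form: ∫_0^2 u'v' dx = ∫_0^2 (4*cos(3*π*x/2) + 1/2) v dx − 2·v(2) + v(0) for all v ∈ V.

Multiply both sides by a test function v and integrate from 0 to 2:
  ∫_0^2 −u''(x) v(x) dx = ∫_0^2 f(x) v(x) dx.
Integrate the LHS by parts once:
  ∫_0^2 −u'' v dx = −[u'(x) v(x)]_0^2 + ∫_0^2 u'(x) v'(x) dx.
Thus ∫_0^2 u'(x) v'(x) dx = ∫_0^2 f(x) v(x) dx + [u'(x) v(x)]_0^2.
Choose V so that boundary terms are either known or forced to vanish.
u has inhomogeneous Neumann u'(0) = -1, u'(2) = -2. [u' v]_0^2 = (-2)·v(2) − (-1)·v(0) = − 2·v(2) + v(0). Take V = H^1(0, 2); boundary term becomes part of RHS.
Weak formulation: find u (satisfying any essential BC) such that ∫_0^2 u'(x) v'(x) dx = ∫_0^2 f v dx − 2·v(2) + v(0) for all v ∈ V (Neumann data are natural BCs: they enter the RHS as boundary terms).
Substituting f(x) = 4*cos(3*π*x/2) + 1/2, the right-hand side is ∫_0^2 (4*cos(3*π*x/2) + 1/2) v dx − 2·v(2) + v(0).
Compatibility check (pure Neumann): taking v ≡ 1 ∈ V gives 0 = ∫_0^2 f dx + (-2) − (-1), i.e. ∫_0^2 f dx must equal u'(0) − u'(2) = 1. Indeed ∫_0^2 (4*cos(3*π*x/2) + 1/2) dx = 1, so the data are compatible. The solution is then unique only up to an additive constant (fix it e.g. by requiring ∫_0^2 u dx = 0).


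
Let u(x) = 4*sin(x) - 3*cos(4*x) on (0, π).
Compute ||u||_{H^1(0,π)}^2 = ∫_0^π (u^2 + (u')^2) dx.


||u||_{H^1(0,π)}^2 = 272/5 + 185*π/2

u'(x) = 12*sin(4*x) + 4*cos(x).
Expand u² and (u')² and integrate term by term on (0, π), using: for integers n ≥ 1, ∫_0^π sin²(nx) dx = ∫_0^π cos²(nx) dx = π/2; for n ≠ n', ∫_0^π sin(nx)sin(n'x) dx = ∫_0^π cos(nx)cos(n'x) dx = 0; and by product-to-sum, ∫_0^π sin(nx)cos(n'x) dx = ½∫_0^π [sin((n+n')x) + sin((n−n')x)] dx, which is 0 when n+n' is even and 2n/(n²−n'²) when n+n' is odd (it need not vanish on (0, π)).
  u² squared terms: (-3)²·∫cos(4x)² dx = 9·π/2 = 9*π/2;  (4)²·∫sin(x)² dx = 16·π/2 = 8*π.
  u² cross terms: 2·(-3)·(4)·∫cos(4x)·sin(x) dx = -24·(-2/15) = 16/5.
  So ∫_0^π u² dx = 9*π/2 + 8*π + 16/5 = 16/5 + 25*π/2.
  (u')² squared terms: (4)²·∫cos(x)² dx = 16·π/2 = 8*π;  (12)²·∫sin(4x)² dx = 144·π/2 = 72*π.
  (u')² cross terms: 2·(4)·(12)·∫cos(x)·sin(4x) dx = 96·(8/15) = 256/5.
  So ∫_0^π (u')² dx = 8*π + 72*π + 256/5 = 256/5 + 80*π.
||u||_{H^1}^2 = (16/5 + 25*π/2) + (256/5 + 80*π) = 272/5 + 185*π/2.


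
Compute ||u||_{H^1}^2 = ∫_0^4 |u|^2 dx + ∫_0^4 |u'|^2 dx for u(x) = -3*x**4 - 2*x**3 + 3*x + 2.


||u||_{H^1}^2 = 27642236/35

The H^1 norm (squared) on an interval (0, L) is
  ||u||_{H^1}^2 = ∫_0^L u(x)^2 dx + ∫_0^L u'(x)^2 dx.
Compute u'(x) = -12*x**3 - 6*x**2 + 3.
Then u(x)^2 = 9*x**8 + 12*x**7 + 4*x**6 - 18*x**5 - 24*x**4 - 8*x**3 + 9*x**2 + 12*x + 4 and u'(x)^2 = 144*x**6 + 144*x**5 + 36*x**4 - 72*x**3 - 36*x**2 + 9.
Integrate each monomial from 0 to 4 using ∫_0^4 c·x^n dx = c·4^(n+1)/(n+1):
  ∫_0^4 u(x)^2 dx = ∫_0^4 (9*x^8 + 12*x^7 + 4*x^6 - 18*x^5 - 24*x^4 - 8*x^3 + 9*x^2 + 12*x + 4) dx. Term by term:
    ∫_0^4 9*x^8 dx = 262144;  ∫_0^4 12*x^7 dx = 98304;  ∫_0^4 4*x^6 dx = 65536/7;
    ∫_0^4 -18*x^5 dx = -12288;  ∫_0^4 -24*x^4 dx = -24576/5;  ∫_0^4 -8*x^3 dx = -512;
    ∫_0^4 9*x^2 dx = 192;  ∫_0^4 12*x dx = 96;  ∫_0^4 4 dx = 16.
  Sum: 262144 + 98304 + 65536/7 − 12288 − 24576/5 − 512 + 192 + 96 + 16 = 12333968/35.
  ∫_0^4 u'(x)^2 dx = ∫_0^4 (144*x^6 + 144*x^5 + 36*x^4 - 72*x^3 - 36*x^2 + 9) dx. Term by term:
    ∫_0^4 144*x^6 dx = 2359296/7;  ∫_0^4 144*x^5 dx = 98304;  ∫_0^4 36*x^4 dx = 36864/5;
    ∫_0^4 -72*x^3 dx = -4608;  ∫_0^4 -36*x^2 dx = -768;  ∫_0^4 9 dx = 36.
  Sum: 2359296/7 + 98304 + 36864/5 − 4608 − 768 + 36 = 15308268/35.
Adding: ||u||_{H^1}^2 = 12333968/35 + 15308268/35 = 27642236/35.


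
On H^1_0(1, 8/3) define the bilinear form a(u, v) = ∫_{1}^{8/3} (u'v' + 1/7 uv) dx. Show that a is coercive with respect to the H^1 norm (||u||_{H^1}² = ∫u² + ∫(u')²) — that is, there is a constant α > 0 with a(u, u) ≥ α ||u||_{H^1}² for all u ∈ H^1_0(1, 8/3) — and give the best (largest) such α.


α = (25 + 63*π^2)/(7*(25 + 9*π^2))

Coercivity of a(·,·) on H^1_0(1, 8/3) means a(u, u) ≥ α ||u||_{H^1}² for every u ∈ H^1_0.
The interval has length L = 5/3, and Poincaré/coercivity depend only on L. Here a(u, u) = ∫(u')² + (1/7)·∫u².
Here 0 < c = 1/7 < 1. The condition a(u,u) ≥ α||u||_{H^1}² reads (1−α)∫(u')² ≥ (α−c)∫u². Any admissible α is ≤ 1 (rapidly oscillating u have ∫u²/∫(u')² → 0), and α = 1 would force 0 ≥ (1−c)∫u², impossible since c < 1; so 1−α > 0. By the sharp Poincaré inequality on H^1_0 of an interval of length L, ∫(u')² ≥ (π/L)²∫u² with equality for the first sine mode sin(π(x−x₀)/L) (x₀ the left endpoint), so the inequality holds for all u iff (1−α)(π/L)² ≥ α − c, i.e. α ≤ ((π/L)² + c)/((π/L)² + 1) = (1 + c(L/π)²)/(1 + (L/π)²). With (π/L)² = 9*π^2/25 and c = 1/7, the largest admissible constant is α = ((π/L)² + c)/((π/L)² + 1).
Simplifying, α = (25 + 63*π^2)/(7*(25 + 9*π^2)).


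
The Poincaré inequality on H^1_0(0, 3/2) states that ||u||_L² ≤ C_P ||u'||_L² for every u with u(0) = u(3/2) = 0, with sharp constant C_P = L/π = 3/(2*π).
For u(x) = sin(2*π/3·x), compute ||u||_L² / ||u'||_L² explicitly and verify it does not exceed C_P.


||u||_L² / ||u'||_L² = 3/(2*π) = C_P.

u(x) = sin(2*π/3·x), so u'(x) = 2*π*cos(2*π*x/3)/3.
Writing u(x) = A·sin(kπx/L) with A = 1 and k = 1, use ∫_0^L sin²(kπx/L) dx = L/2 and ∫_0^L cos²(kπx/L) dx = L/2.
u² = 1·sin²(2*π/3·x) and (u')² = 4*π^2/9·cos²(2*π/3·x), and each of sin², cos² integrates to L/2 = 3/4 over (0, 3/2).
∫_0^3/2 u² dx = 3/4, so ||u||_L² = sqrt(3)/2.
∫_0^3/2 (u')² dx = π^2/3, so ||u'||_L² = sqrt(3)*π/3.
Ratio ||u||_L² / ||u'||_L² = 3/(2*π).
Sharp Poincaré constant on H^1_0(0, 3/2) is C_P = L/π = 3/(2*π), achieved by sin(2*π/3·x).
This is the k = 1 eigenfunction (up to amplitude), so the ratio equals the sharp Poincaré constant exactly.


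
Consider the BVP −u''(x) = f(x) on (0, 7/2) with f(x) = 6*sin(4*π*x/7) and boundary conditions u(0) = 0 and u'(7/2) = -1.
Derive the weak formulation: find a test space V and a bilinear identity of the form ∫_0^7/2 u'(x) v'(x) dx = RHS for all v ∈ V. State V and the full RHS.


V = {v ∈ H^1(0, 7/2) : v(0) = 0} (test functions vanish at x = 0 where u is specified); weak form: ∫_0^7/2 u'v' dx = ∫_0^7/2 (6*sin(4*π*x/7)) v dx − v(7/2) for all v ∈ V.

Multiply both sides by a test function v and integrate from 0 to 7/2:
  ∫_0^7/2 −u''(x) v(x) dx = ∫_0^7/2 f(x) v(x) dx.
Integrate the LHS by parts once:
  ∫_0^7/2 −u'' v dx = −[u'(x) v(x)]_0^7/2 + ∫_0^7/2 u'(x) v'(x) dx.
Thus ∫_0^7/2 u'(x) v'(x) dx = ∫_0^7/2 f(x) v(x) dx + [u'(x) v(x)]_0^7/2.
Choose V so that boundary terms are either known or forced to vanish.
Mixed BC: u(0) = 0 (Dirichlet) and u'(7/2) = -1 (Neumann). Define V = {v ∈ H^1(0, 7/2) : v(0) = 0}. Then [u' v]_0^7/2 = u'(7/2)·v(7/2) − u'(0)·0 = − v(7/2).
Weak formulation: find u (satisfying any essential BC) such that ∫_0^7/2 u'(x) v'(x) dx = ∫_0^7/2 f v dx − v(7/2) for all v ∈ V (Dirichlet at 0 absorbed into V; Neumann datum at x = 7/2 contributes the boundary term).
Substituting f(x) = 6*sin(4*π*x/7), the right-hand side is ∫_0^7/2 (6*sin(4*π*x/7)) v dx − v(7/2).


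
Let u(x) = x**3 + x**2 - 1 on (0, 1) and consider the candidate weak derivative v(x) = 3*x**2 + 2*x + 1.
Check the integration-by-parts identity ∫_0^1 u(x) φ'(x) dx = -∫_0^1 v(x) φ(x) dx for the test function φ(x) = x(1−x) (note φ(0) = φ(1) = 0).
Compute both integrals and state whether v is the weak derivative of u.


LHS = -19/60, RHS = -29/60. No, v is not the weak derivative of u.

u(x) = x**3 + x**2 - 1, classical derivative u'(x) = 3*x**2 + 2*x.
φ(x) = x(1−x), so φ'(x) = 1 - 2*x.
Note φ(0) = φ(1) = 0, so the boundary term u·φ vanishes.
LHS = ∫_0^1 u(x) φ'(x) dx = ∫_0^1 (-2*x^4 - x^3 + x^2 + 2*x - 1) dx. Term by term:
  ∫_0^1 -2*x^4 dx = -2/5;  ∫_0^1 -x^3 dx = -1/4;  ∫_0^1 x^2 dx = 1/3;
  ∫_0^1 2*x dx = 1;  ∫_0^1 -1 dx = -1.
Sum: -2/5 − 1/4 + 1/3 + 1 − 1 = -19/60.
So LHS = -19/60.
∫_0^1 v(x) φ(x) dx = ∫_0^1 (-3*x^4 + x^3 + x^2 + x) dx. Term by term:
  ∫_0^1 -3*x^4 dx = -3/5;  ∫_0^1 x^3 dx = 1/4;  ∫_0^1 x^2 dx = 1/3;
  ∫_0^1 x dx = 1/2.
Sum: -3/5 + 1/4 + 1/3 + 1/2 = 29/60.
So RHS = -∫_0^1 v(x) φ(x) dx = -29/60.
LHS − RHS = 1/6 ≠ 0, so the identity fails.
(For a valid weak derivative the identity must hold for EVERY test function, in particular this one. The failure shows v is NOT the weak derivative of u.)
Correct weak derivative would be u'(x) = 3*x**2 + 2*x.


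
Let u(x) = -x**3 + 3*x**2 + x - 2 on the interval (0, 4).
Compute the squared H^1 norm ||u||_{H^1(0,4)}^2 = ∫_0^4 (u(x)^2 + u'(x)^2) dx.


||u||_{H^1}^2 = 36404/105

The H^1 norm (squared) on an interval (0, L) is
  ||u||_{H^1}^2 = ∫_0^L u(x)^2 dx + ∫_0^L u'(x)^2 dx.
Compute u'(x) = -3*x**2 + 6*x + 1.
Then u(x)^2 = x**6 - 6*x**5 + 7*x**4 + 10*x**3 - 11*x**2 - 4*x + 4 and u'(x)^2 = 9*x**4 - 36*x**3 + 30*x**2 + 12*x + 1.
Integrate each monomial from 0 to 4 using ∫_0^4 c·x^n dx = c·4^(n+1)/(n+1):
  ∫_0^4 u(x)^2 dx = ∫_0^4 (x^6 - 6*x^5 + 7*x^4 + 10*x^3 - 11*x^2 - 4*x + 4) dx. Term by term:
    ∫_0^4 x^6 dx = 16384/7;  ∫_0^4 -6*x^5 dx = -4096;  ∫_0^4 7*x^4 dx = 7168/5;
    ∫_0^4 10*x^3 dx = 640;  ∫_0^4 -11*x^2 dx = -704/3;  ∫_0^4 -4*x dx = -32;
    ∫_0^4 4 dx = 16.
  Sum: 16384/7 − 4096 + 7168/5 + 640 − 704/3 − 32 + 16 = 7088/105.
  ∫_0^4 u'(x)^2 dx = ∫_0^4 (9*x^4 - 36*x^3 + 30*x^2 + 12*x + 1) dx. Term by term:
    ∫_0^4 9*x^4 dx = 9216/5;  ∫_0^4 -36*x^3 dx = -2304;  ∫_0^4 30*x^2 dx = 640;
    ∫_0^4 12*x dx = 96;  ∫_0^4 1 dx = 4.
  Sum: 9216/5 − 2304 + 640 + 96 + 4 = 1396/5.
Adding: ||u||_{H^1}^2 = 7088/105 + 1396/5 = 36404/105.


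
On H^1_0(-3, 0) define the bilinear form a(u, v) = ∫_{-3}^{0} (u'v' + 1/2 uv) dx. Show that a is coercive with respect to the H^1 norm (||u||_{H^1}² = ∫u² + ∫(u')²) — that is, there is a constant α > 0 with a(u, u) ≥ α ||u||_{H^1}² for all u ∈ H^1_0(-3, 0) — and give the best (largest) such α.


α = (9/2 + π^2)/(9 + π^2)

Coercivity of a(·,·) on H^1_0(-3, 0) means a(u, u) ≥ α ||u||_{H^1}² for every u ∈ H^1_0.
The interval has length L = 3, and Poincaré/coercivity depend only on L. Here a(u, u) = ∫(u')² + (1/2)·∫u².
Here 0 < c = 1/2 < 1. The condition a(u,u) ≥ α||u||_{H^1}² reads (1−α)∫(u')² ≥ (α−c)∫u². Any admissible α is ≤ 1 (rapidly oscillating u have ∫u²/∫(u')² → 0), and α = 1 would force 0 ≥ (1−c)∫u², impossible since c < 1; so 1−α > 0. By the sharp Poincaré inequality on H^1_0 of an interval of length L, ∫(u')² ≥ (π/L)²∫u² with equality for the first sine mode sin(π(x−x₀)/L) (x₀ the left endpoint), so the inequality holds for all u iff (1−α)(π/L)² ≥ α − c, i.e. α ≤ ((π/L)² + c)/((π/L)² + 1) = (1 + c(L/π)²)/(1 + (L/π)²). With (π/L)² = π^2/9 and c = 1/2, the largest admissible constant is α = ((π/L)² + c)/((π/L)² + 1).
Simplifying, α = (9/2 + π^2)/(9 + π^2).


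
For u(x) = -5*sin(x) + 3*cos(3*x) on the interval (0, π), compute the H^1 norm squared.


||u||_{H^1(0,π)}^2 = 70*π

u'(x) = -9*sin(3*x) - 5*cos(x).
Expand u² and (u')² and integrate term by term on (0, π), using: for integers n ≥ 1, ∫_0^π sin²(nx) dx = ∫_0^π cos²(nx) dx = π/2; for n ≠ n', ∫_0^π sin(nx)sin(n'x) dx = ∫_0^π cos(nx)cos(n'x) dx = 0; and by product-to-sum, ∫_0^π sin(nx)cos(n'x) dx = ½∫_0^π [sin((n+n')x) + sin((n−n')x)] dx, which is 0 when n+n' is even and 2n/(n²−n'²) when n+n' is odd (it need not vanish on (0, π)).
  u² squared terms: (-5)²·∫sin(x)² dx = 25·π/2 = 25*π/2;  (3)²·∫cos(3x)² dx = 9·π/2 = 9*π/2.
  u² cross terms: 2·(-5)·(3)·∫sin(x)·cos(3x) dx = -30·(0) = 0.
  So ∫_0^π u² dx = 25*π/2 + 9*π/2 + 0 = 17*π.
  (u')² squared terms: (-9)²·∫sin(3x)² dx = 81·π/2 = 81*π/2;  (-5)²·∫cos(x)² dx = 25·π/2 = 25*π/2.
  (u')² cross terms: 2·(-9)·(-5)·∫sin(3x)·cos(x) dx = 90·(0) = 0.
  So ∫_0^π (u')² dx = 81*π/2 + 25*π/2 + 0 = 53*π.
||u||_{H^1}^2 = (17*π) + (53*π) = 70*π.


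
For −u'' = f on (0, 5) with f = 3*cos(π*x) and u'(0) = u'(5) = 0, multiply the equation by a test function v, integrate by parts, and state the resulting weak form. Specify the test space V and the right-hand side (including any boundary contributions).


V = H^1(0, 5) (no boundary constraint on v; u is determined up to an additive constant); weak form: ∫_0^5 u'v' dx = ∫_0^5 (3*cos(π*x)) v dx for all v ∈ V.

Multiply both sides by a test function v and integrate from 0 to 5:
  ∫_0^5 −u''(x) v(x) dx = ∫_0^5 f(x) v(x) dx.
Integrate the LHS by parts once:
  ∫_0^5 −u'' v dx = −[u'(x) v(x)]_0^5 + ∫_0^5 u'(x) v'(x) dx.
Thus ∫_0^5 u'(x) v'(x) dx = ∫_0^5 f(x) v(x) dx + [u'(x) v(x)]_0^5.
Choose V so that boundary terms are either known or forced to vanish.
u has homogeneous Neumann: u'(0) = u'(5) = 0. So [u' v]_0^5 = 0·v(5) − 0·v(0) = 0 for any v; take V = H^1(0, 5).
Weak formulation: find u (satisfying any essential BC) such that ∫_0^5 u'(x) v'(x) dx = ∫_0^5 f v dx for all v ∈ V (homogeneous Neumann, so boundary terms vanish).
Substituting f(x) = 3*cos(π*x), the right-hand side is ∫_0^5 (3*cos(π*x)) v dx.
Compatibility check (pure Neumann): taking v ≡ 1 ∈ V gives 0 = ∫_0^5 f dx + (0) − (0), i.e. ∫_0^5 f dx must equal u'(0) − u'(5) = 0. Indeed ∫_0^5 (3*cos(π*x)) dx = 0, so the data are compatible. The solution is then unique only up to an additive constant (fix it e.g. by requiring ∫_0^5 u dx = 0).


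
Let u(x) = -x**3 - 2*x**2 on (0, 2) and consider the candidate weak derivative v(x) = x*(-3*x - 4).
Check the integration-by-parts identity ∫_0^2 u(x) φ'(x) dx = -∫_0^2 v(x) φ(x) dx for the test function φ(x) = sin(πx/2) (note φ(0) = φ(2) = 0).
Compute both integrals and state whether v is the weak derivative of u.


LHS = -96/π^3 + 40/π, RHS = -96/π^3 + 40/π. Yes, v = u' weakly.

u(x) = -x**3 - 2*x**2, classical derivative u'(x) = -3*x**2 - 4*x.
φ(x) = sin(πx/2), so φ'(x) = π*cos(π*x/2)/2.
Note φ(0) = φ(2) = 0, so the boundary term u·φ vanishes.
LHS = ∫_0^2 u(x) φ'(x) dx = ∫_0^2 (-π*x^3*cos(π*x/2)/2 - π*x^2*cos(π*x/2)) dx. Term by term:
  ∫_0^2 -π*x^2*cos(π*x/2) dx = 16/π;  ∫_0^2 -π*x^3*cos(π*x/2)/2 dx = -96/π^3 + 24/π.
Sum: 16/π + -96/π^3 + 24/π = -96/π^3 + 40/π.
So LHS = -96/π^3 + 40/π.
∫_0^2 v(x) φ(x) dx = ∫_0^2 (-3*x^2*sin(π*x/2) - 4*x*sin(π*x/2)) dx. Term by term:
  ∫_0^2 -4*x*sin(π*x/2) dx = -16/π;  ∫_0^2 -3*x^2*sin(π*x/2) dx = -24/π + 96/π^3.
Sum: -16/π + -24/π + 96/π^3 = -40/π + 96/π^3.
So RHS = -∫_0^2 v(x) φ(x) dx = -96/π^3 + 40/π.
LHS = RHS, so the identity holds for this test φ.
Moreover u is smooth here and v(x) = u'(x) = -3*x**2 - 4*x pointwise, so the identity holds for every test function. Hence v is the weak derivative of u.


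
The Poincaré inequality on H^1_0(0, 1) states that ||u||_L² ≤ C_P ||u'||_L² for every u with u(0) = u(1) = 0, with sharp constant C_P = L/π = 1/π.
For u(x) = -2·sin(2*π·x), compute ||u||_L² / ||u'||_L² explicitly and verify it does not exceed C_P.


||u||_L² / ||u'||_L² = 1/(2*π) < C_P = 1/π.

u(x) = -2·sin(2*π·x), so u'(x) = -4*π*cos(2*π*x).
Writing u(x) = A·sin(kπx/L) with A = -2 and k = 2, use ∫_0^L sin²(kπx/L) dx = L/2 and ∫_0^L cos²(kπx/L) dx = L/2.
u² = 4·sin²(2*π·x) and (u')² = 16*π^2·cos²(2*π·x), and each of sin², cos² integrates to L/2 = 1/2 over (0, 1).
∫_0^1 u² dx = 2, so ||u||_L² = sqrt(2).
∫_0^1 (u')² dx = 8*π^2, so ||u'||_L² = 2*sqrt(2)*π.
Ratio ||u||_L² / ||u'||_L² = 1/(2*π).
Sharp Poincaré constant on H^1_0(0, 1) is C_P = L/π = 1/π, achieved by sin(π·x).
This is the k = 2 harmonic; the ratio L/(kπ) is strictly less than C_P = L/π, consistent with the sharp inequality ||u||_L² ≤ C_P ||u'||_L².


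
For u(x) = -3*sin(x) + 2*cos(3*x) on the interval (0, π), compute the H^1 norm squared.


||u||_{H^1(0,π)}^2 = 29*π

u'(x) = -6*sin(3*x) - 3*cos(x).
Expand u² and (u')² and integrate term by term on (0, π), using: for integers n ≥ 1, ∫_0^π sin²(nx) dx = ∫_0^π cos²(nx) dx = π/2; for n ≠ n', ∫_0^π sin(nx)sin(n'x) dx = ∫_0^π cos(nx)cos(n'x) dx = 0; and by product-to-sum, ∫_0^π sin(nx)cos(n'x) dx = ½∫_0^π [sin((n+n')x) + sin((n−n')x)] dx, which is 0 when n+n' is even and 2n/(n²−n'²) when n+n' is odd (it need not vanish on (0, π)).
  u² squared terms: (-3)²·∫sin(x)² dx = 9·π/2 = 9*π/2;  (2)²·∫cos(3x)² dx = 4·π/2 = 2*π.
  u² cross terms: 2·(-3)·(2)·∫sin(x)·cos(3x) dx = -12·(0) = 0.
  So ∫_0^π u² dx = 9*π/2 + 2*π + 0 = 13*π/2.
  (u')² squared terms: (-6)²·∫sin(3x)² dx = 36·π/2 = 18*π;  (-3)²·∫cos(x)² dx = 9·π/2 = 9*π/2.
  (u')² cross terms: 2·(-6)·(-3)·∫sin(3x)·cos(x) dx = 36·(0) = 0.
  So ∫_0^π (u')² dx = 18*π + 9*π/2 + 0 = 45*π/2.
||u||_{H^1}^2 = (13*π/2) + (45*π/2) = 29*π.


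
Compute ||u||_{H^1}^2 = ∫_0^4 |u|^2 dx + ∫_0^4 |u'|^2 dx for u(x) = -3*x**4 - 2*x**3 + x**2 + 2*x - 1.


||u||_{H^1}^2 = 81175508/105

The H^1 norm (squared) on an interval (0, L) is
  ||u||_{H^1}^2 = ∫_0^L u(x)^2 dx + ∫_0^L u'(x)^2 dx.
Compute u'(x) = -12*x**3 - 6*x**2 + 2*x + 2.
Then u(x)^2 = 9*x**8 + 12*x**7 - 2*x**6 - 16*x**5 - x**4 + 8*x**3 + 2*x**2 - 4*x + 1 and u'(x)^2 = 144*x**6 + 144*x**5 - 12*x**4 - 72*x**3 - 20*x**2 + 8*x + 4.
Integrate each monomial from 0 to 4 using ∫_0^4 c·x^n dx = c·4^(n+1)/(n+1):
  ∫_0^4 u(x)^2 dx = ∫_0^4 (9*x^8 + 12*x^7 - 2*x^6 - 16*x^5 - x^4 + 8*x^3 + 2*x^2 - 4*x + 1) dx. Term by term:
    ∫_0^4 9*x^8 dx = 262144;  ∫_0^4 12*x^7 dx = 98304;  ∫_0^4 -2*x^6 dx = -32768/7;
    ∫_0^4 -16*x^5 dx = -32768/3;  ∫_0^4 -x^4 dx = -1024/5;  ∫_0^4 8*x^3 dx = 512;
    ∫_0^4 2*x^2 dx = 128/3;  ∫_0^4 -4*x dx = -32;  ∫_0^4 1 dx = 4.
  Sum: 262144 + 98304 − 32768/7 − 32768/3 − 1024/5 + 512 + 128/3 − 32 + 4 = 12080812/35.
  ∫_0^4 u'(x)^2 dx = ∫_0^4 (144*x^6 + 144*x^5 - 12*x^4 - 72*x^3 - 20*x^2 + 8*x + 4) dx. Term by term:
    ∫_0^4 144*x^6 dx = 2359296/7;  ∫_0^4 144*x^5 dx = 98304;  ∫_0^4 -12*x^4 dx = -12288/5;
    ∫_0^4 -72*x^3 dx = -4608;  ∫_0^4 -20*x^2 dx = -1280/3;  ∫_0^4 8*x dx = 64;
    ∫_0^4 4 dx = 16.
  Sum: 2359296/7 + 98304 − 12288/5 − 4608 − 1280/3 + 64 + 16 = 44933072/105.
Adding: ||u||_{H^1}^2 = 12080812/35 + 44933072/105 = 81175508/105.


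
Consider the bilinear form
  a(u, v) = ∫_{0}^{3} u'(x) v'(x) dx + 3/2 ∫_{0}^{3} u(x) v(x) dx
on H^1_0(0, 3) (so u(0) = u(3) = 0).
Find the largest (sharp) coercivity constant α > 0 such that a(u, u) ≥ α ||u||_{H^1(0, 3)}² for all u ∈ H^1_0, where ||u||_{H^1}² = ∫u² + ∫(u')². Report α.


α = 1

Coercivity of a(·,·) on H^1_0(0, 3) means a(u, u) ≥ α ||u||_{H^1}² for every u ∈ H^1_0.
The interval has length L = 3, and Poincaré/coercivity depend only on L. Here a(u, u) = ∫(u')² + (3/2)·∫u².
Here c = 3/2 ≥ 1, so a(u,u) = ∫(u')² + c∫u² ≥ ∫(u')² + ∫u² = ||u||_{H^1}², i.e. α = 1 works. No larger α is possible: a(u,u) ≥ α||u||_{H^1}² means (1−α)∫(u')² ≥ (α−c)∫u², and for the modes u_n = sin(nπ(x−x₀)/L) (x₀ the left endpoint) one has ∫u_n²/∫(u_n')² = (L/(nπ))² → 0, so a(u_n,u_n)/||u_n||_{H^1}² → 1. Hence the optimal constant is α = 1.
Therefore α = 1.


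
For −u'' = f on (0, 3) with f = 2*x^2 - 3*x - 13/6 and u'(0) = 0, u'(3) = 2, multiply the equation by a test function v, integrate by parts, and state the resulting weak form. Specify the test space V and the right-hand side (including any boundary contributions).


V = H^1(0, 3) (v unrestricted at boundary; u is determined up to an additive constant); weak form: ∫_0^3 u'v' dx = ∫_0^3 (2*x^2 - 3*x - 13/6) v dx + 2·v(3) for all v ∈ V.

Multiply both sides by a test function v and integrate from 0 to 3:
  ∫_0^3 −u''(x) v(x) dx = ∫_0^3 f(x) v(x) dx.
Integrate the LHS by parts once:
  ∫_0^3 −u'' v dx = −[u'(x) v(x)]_0^3 + ∫_0^3 u'(x) v'(x) dx.
Thus ∫_0^3 u'(x) v'(x) dx = ∫_0^3 f(x) v(x) dx + [u'(x) v(x)]_0^3.
Choose V so that boundary terms are either known or forced to vanish.
u has inhomogeneous Neumann u'(0) = 0, u'(3) = 2. [u' v]_0^3 = (2)·v(3) − (0)·v(0) = 2·v(3). Take V = H^1(0, 3); boundary term becomes part of RHS.
Weak formulation: find u (satisfying any essential BC) such that ∫_0^3 u'(x) v'(x) dx = ∫_0^3 f v dx + 2·v(3) for all v ∈ V (Neumann data are natural BCs: they enter the RHS as boundary terms).
Substituting f(x) = 2*x^2 - 3*x - 13/6, the right-hand side is ∫_0^3 (2*x^2 - 3*x - 13/6) v dx + 2·v(3).
Compatibility check (pure Neumann): taking v ≡ 1 ∈ V gives 0 = ∫_0^3 f dx + (2) − (0), i.e. ∫_0^3 f dx must equal u'(0) − u'(3) = -2. Indeed ∫_0^3 (2*x^2 - 3*x - 13/6) dx = -2, so the data are compatible. The solution is then unique only up to an additive constant (fix it e.g. by requiring ∫_0^3 u dx = 0).


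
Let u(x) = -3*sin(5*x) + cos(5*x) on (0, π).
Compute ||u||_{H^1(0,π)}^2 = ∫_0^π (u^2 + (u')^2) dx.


||u||_{H^1(0,π)}^2 = 130*π

u'(x) = -5*sin(5*x) - 15*cos(5*x).
Expand u² and (u')² and integrate term by term on (0, π), using: for integers n ≥ 1, ∫_0^π sin²(nx) dx = ∫_0^π cos²(nx) dx = π/2; for n ≠ n', ∫_0^π sin(nx)sin(n'x) dx = ∫_0^π cos(nx)cos(n'x) dx = 0; and by product-to-sum, ∫_0^π sin(nx)cos(n'x) dx = ½∫_0^π [sin((n+n')x) + sin((n−n')x)] dx, which is 0 when n+n' is even and 2n/(n²−n'²) when n+n' is odd (it need not vanish on (0, π)).
  u² squared terms: (-3)²·∫sin(5x)² dx = 9·π/2 = 9*π/2;  (1)²·∫cos(5x)² dx = 1·π/2 = π/2.
  u² cross terms: 2·(-3)·(1)·∫sin(5x)·cos(5x) dx = -6·(0) = 0.
  So ∫_0^π u² dx = 9*π/2 + π/2 + 0 = 5*π.
  (u')² squared terms: (-15)²·∫cos(5x)² dx = 225·π/2 = 225*π/2;  (-5)²·∫sin(5x)² dx = 25·π/2 = 25*π/2.
  (u')² cross terms: 2·(-15)·(-5)·∫cos(5x)·sin(5x) dx = 150·(0) = 0.
  So ∫_0^π (u')² dx = 225*π/2 + 25*π/2 + 0 = 125*π.
||u||_{H^1}^2 = (5*π) + (125*π) = 130*π.


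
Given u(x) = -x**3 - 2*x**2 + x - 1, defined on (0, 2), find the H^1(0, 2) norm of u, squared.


||u||_{H^1}^2 = 25552/105

The H^1 norm (squared) on an interval (0, L) is
  ||u||_{H^1}^2 = ∫_0^L u(x)^2 dx + ∫_0^L u'(x)^2 dx.
Compute u'(x) = -3*x**2 - 4*x + 1.
Then u(x)^2 = x**6 + 4*x**5 + 2*x**4 - 2*x**3 + 5*x**2 - 2*x + 1 and u'(x)^2 = 9*x**4 + 24*x**3 + 10*x**2 - 8*x + 1.
Integrate each monomial from 0 to 2 using ∫_0^2 c·x^n dx = c·2^(n+1)/(n+1):
  ∫_0^2 u(x)^2 dx = ∫_0^2 (x^6 + 4*x^5 + 2*x^4 - 2*x^3 + 5*x^2 - 2*x + 1) dx. Term by term:
    ∫_0^2 x^6 dx = 128/7;  ∫_0^2 4*x^5 dx = 128/3;  ∫_0^2 2*x^4 dx = 64/5;
    ∫_0^2 -2*x^3 dx = -8;  ∫_0^2 5*x^2 dx = 40/3;  ∫_0^2 -2*x dx = -4;
    ∫_0^2 1 dx = 2.
  Sum: 128/7 + 128/3 + 64/5 − 8 + 40/3 − 4 + 2 = 2698/35.
  ∫_0^2 u'(x)^2 dx = ∫_0^2 (9*x^4 + 24*x^3 + 10*x^2 - 8*x + 1) dx. Term by term:
    ∫_0^2 9*x^4 dx = 288/5;  ∫_0^2 24*x^3 dx = 96;  ∫_0^2 10*x^2 dx = 80/3;
    ∫_0^2 -8*x dx = -16;  ∫_0^2 1 dx = 2.
  Sum: 288/5 + 96 + 80/3 − 16 + 2 = 2494/15.
Adding: ||u||_{H^1}^2 = 2698/35 + 2494/15 = 25552/105.


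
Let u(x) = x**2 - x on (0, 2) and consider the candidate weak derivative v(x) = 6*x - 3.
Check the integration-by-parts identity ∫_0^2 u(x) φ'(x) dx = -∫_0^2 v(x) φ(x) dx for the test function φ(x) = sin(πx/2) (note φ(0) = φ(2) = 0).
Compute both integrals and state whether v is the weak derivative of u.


LHS = -4/π, RHS = -12/π. No, v is not the weak derivative of u.

u(x) = x**2 - x, classical derivative u'(x) = 2*x - 1.
φ(x) = sin(πx/2), so φ'(x) = π*cos(π*x/2)/2.
Note φ(0) = φ(2) = 0, so the boundary term u·φ vanishes.
LHS = ∫_0^2 u(x) φ'(x) dx = ∫_0^2 (π*x^2*cos(π*x/2)/2 - π*x*cos(π*x/2)/2) dx. Term by term:
  ∫_0^2 π*x^2*cos(π*x/2)/2 dx = -8/π;  ∫_0^2 -π*x*cos(π*x/2)/2 dx = 4/π.
Sum: -8/π + 4/π = -4/π.
So LHS = -4/π.
∫_0^2 v(x) φ(x) dx = ∫_0^2 (6*x*sin(π*x/2) - 3*sin(π*x/2)) dx. Term by term:
  ∫_0^2 -3*sin(π*x/2) dx = -12/π;  ∫_0^2 6*x*sin(π*x/2) dx = 24/π.
Sum: -12/π + 24/π = 12/π.
So RHS = -∫_0^2 v(x) φ(x) dx = -12/π.
LHS − RHS = 8/π ≠ 0, so the identity fails.
(For a valid weak derivative the identity must hold for EVERY test function, in particular this one. The failure shows v is NOT the weak derivative of u.)
Correct weak derivative would be u'(x) = 2*x - 1.


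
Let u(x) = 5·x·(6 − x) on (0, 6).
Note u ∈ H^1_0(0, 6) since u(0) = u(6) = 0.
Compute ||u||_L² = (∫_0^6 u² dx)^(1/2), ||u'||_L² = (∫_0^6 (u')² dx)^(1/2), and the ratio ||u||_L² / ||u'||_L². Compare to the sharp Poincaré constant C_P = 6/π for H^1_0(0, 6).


||u||_L² / ||u'||_L² = 3*sqrt(10)/5 < C_P = 6/π.

u(x) = 5·x·(6 − x), so u'(x) = 30 - 10*x.
u(x) = 5·x·(6 − x) vanishes at x = 0 and x = 6, so u ∈ H^1_0(0, 6). Differentiate via the product rule and integrate the resulting polynomials term by term.
  ∫_0^6 u² dx = ∫_0^6 (25*x^4 - 300*x^3 + 900*x^2) dx. Term by term:
    ∫_0^6 25*x^4 dx = 38880;  ∫_0^6 -300*x^3 dx = -97200;  ∫_0^6 900*x^2 dx = 64800.
  Sum: 38880 − 97200 + 64800 = 6480.
  ∫_0^6 (u')² dx = ∫_0^6 (100*x^2 - 600*x + 900) dx. Term by term:
    ∫_0^6 100*x^2 dx = 7200;  ∫_0^6 -600*x dx = -10800;  ∫_0^6 900 dx = 5400.
  Sum: 7200 − 10800 + 5400 = 1800.
∫_0^6 u² dx = 6480, so ||u||_L² = 36*sqrt(5).
∫_0^6 (u')² dx = 1800, so ||u'||_L² = 30*sqrt(2).
Ratio ||u||_L² / ||u'||_L² = 3*sqrt(10)/5.
Sharp Poincaré constant on H^1_0(0, 6) is C_P = L/π = 6/π, achieved by sin(π/6·x).
A polynomial bump cannot attain the sharp Poincaré constant (only the first sine eigenfunction does), so the ratio is strictly less than C_P, consistent with ||u||_L² ≤ C_P ||u'||_L².


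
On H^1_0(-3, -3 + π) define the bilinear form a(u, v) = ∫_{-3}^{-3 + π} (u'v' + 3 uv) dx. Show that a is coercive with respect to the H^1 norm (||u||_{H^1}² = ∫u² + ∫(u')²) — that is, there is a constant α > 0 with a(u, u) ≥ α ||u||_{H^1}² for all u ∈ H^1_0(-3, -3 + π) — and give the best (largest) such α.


α = 1

Coercivity of a(·,·) on H^1_0(-3, -3 + π) means a(u, u) ≥ α ||u||_{H^1}² for every u ∈ H^1_0.
The interval has length L = π, and Poincaré/coercivity depend only on L. Here a(u, u) = ∫(u')² + (3)·∫u².
Here c = 3 ≥ 1, so a(u,u) = ∫(u')² + c∫u² ≥ ∫(u')² + ∫u² = ||u||_{H^1}², i.e. α = 1 works. No larger α is possible: a(u,u) ≥ α||u||_{H^1}² means (1−α)∫(u')² ≥ (α−c)∫u², and for the modes u_n = sin(nπ(x−x₀)/L) (x₀ the left endpoint) one has ∫u_n²/∫(u_n')² = (L/(nπ))² → 0, so a(u_n,u_n)/||u_n||_{H^1}² → 1. Hence the optimal constant is α = 1.
Therefore α = 1.
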